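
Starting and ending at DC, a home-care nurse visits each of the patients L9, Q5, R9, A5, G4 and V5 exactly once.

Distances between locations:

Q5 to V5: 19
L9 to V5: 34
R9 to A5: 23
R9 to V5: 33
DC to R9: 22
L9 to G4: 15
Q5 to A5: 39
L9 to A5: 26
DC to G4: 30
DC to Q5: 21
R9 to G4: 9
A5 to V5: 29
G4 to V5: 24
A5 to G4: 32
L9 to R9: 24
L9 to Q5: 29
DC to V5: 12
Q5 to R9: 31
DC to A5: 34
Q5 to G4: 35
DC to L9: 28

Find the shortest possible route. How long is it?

There are 360 distinct closed tours to check (reversals are equivalent).
DC → L9 → Q5 → R9 → A5 → G4 → V5 → DC: 28+29+31+23+32+24+12 = 179
DC → L9 → Q5 → R9 → A5 → V5 → G4 → DC: 28+29+31+23+29+24+30 = 194
DC → L9 → Q5 → R9 → G4 → A5 → V5 → DC: 28+29+31+9+32+29+12 = 170
DC → L9 → Q5 → R9 → G4 → V5 → A5 → DC: 28+29+31+9+24+29+34 = 184
DC → L9 → Q5 → R9 → V5 → A5 → G4 → DC: 28+29+31+33+29+32+30 = 212
DC → L9 → Q5 → R9 → V5 → G4 → A5 → DC: 28+29+31+33+24+32+34 = 211
DC → L9 → Q5 → A5 → R9 → G4 → V5 → DC: 28+29+39+23+9+24+12 = 164
DC → L9 → Q5 → A5 → R9 → V5 → G4 → DC: 28+29+39+23+33+24+30 = 206
… (352 more)
DC → Q5 → L9 → G4 → R9 → A5 → V5 → DC: 21+29+15+9+23+29+12 = 138  ← best
The minimum is 138.
One optimal route: DC → Q5 → L9 → G4 → R9 → A5 → V5 → DC (or its reverse).

Shortest round trip = 138.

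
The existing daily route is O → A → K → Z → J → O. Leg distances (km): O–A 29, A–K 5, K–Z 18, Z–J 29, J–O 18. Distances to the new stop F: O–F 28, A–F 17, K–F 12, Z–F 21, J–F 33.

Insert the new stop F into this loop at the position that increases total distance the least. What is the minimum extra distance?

Adding 15 km by placing F on the K–Z leg.

Insertion cost between consecutive stops i–j is d(i,F) + d(F,j) − d(i,j):
  between O and A: 28 + 17 − 29 = 16
  between A and K: 17 + 12 − 5 = 24
  between K and Z: 12 + 21 − 18 = 15
  between Z and J: 21 + 33 − 29 = 25
  between J and O: 33 + 28 − 18 = 43
Cheapest insertion is between K and Z, adding 15.
New total = 99 + 15 = 114.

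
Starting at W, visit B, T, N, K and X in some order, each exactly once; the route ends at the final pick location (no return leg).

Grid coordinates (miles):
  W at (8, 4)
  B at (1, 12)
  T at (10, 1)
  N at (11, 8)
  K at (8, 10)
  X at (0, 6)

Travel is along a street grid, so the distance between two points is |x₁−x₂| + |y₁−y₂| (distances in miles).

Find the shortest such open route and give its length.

There are 5! = 120 possible orderings.
W → B → T → N → K → X: 15+20+8+5+12 = 60
W → B → T → N → X → K: 15+20+8+13+12 = 68
W → B → T → K → N → X: 15+20+11+5+13 = 64
W → B → T → K → X → N: 15+20+11+12+13 = 71
W → B → T → X → N → K: 15+20+15+13+5 = 68
W → B → T → X → K → N: 15+20+15+12+5 = 67
W → B → N → T → K → X: 15+14+8+11+12 = 60
W → B → N → T → X → K: 15+14+8+15+12 = 64
W → B → N → K → T → X: 15+14+5+11+15 = 60
W → B → N → K → X → T: 15+14+5+12+15 = 61
W → B → N → X → T → K: 15+14+13+15+11 = 68
W → B → N → X → K → T: 15+14+13+12+11 = 65
W → B → K → T → N → X: 15+9+11+8+13 = 56
W → B → K → T → X → N: 15+9+11+15+13 = 63
… (106 more)
W → T → N → K → B → X: 5+8+5+9+7 = 34  ← best
The minimum is 34.
One shortest path: W → T → N → K → B → X.

Shortest open route: 34 miles.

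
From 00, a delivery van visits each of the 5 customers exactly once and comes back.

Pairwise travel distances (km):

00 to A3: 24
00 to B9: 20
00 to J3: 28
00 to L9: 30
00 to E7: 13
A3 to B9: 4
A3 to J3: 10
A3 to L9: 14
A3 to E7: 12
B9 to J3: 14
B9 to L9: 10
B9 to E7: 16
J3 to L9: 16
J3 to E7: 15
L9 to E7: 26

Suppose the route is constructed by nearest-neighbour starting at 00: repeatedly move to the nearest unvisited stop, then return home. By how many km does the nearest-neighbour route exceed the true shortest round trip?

2 km longer than the optimal tour.

00: E7=13, B9=20, A3=24, J3=28, L9=30 ⇒ E7
E7: A3=12, J3=15, B9=16, L9=26 ⇒ A3
A3: B9=4, J3=10, L9=14 ⇒ B9
B9: L9=10, J3=14 ⇒ L9
L9: J3=16 ⇒ J3
NN route 00 → E7 → A3 → B9 → L9 → J3 → 00 costs 83.
Optimal: 00 → B9 → L9 → J3 → A3 → E7 → 00 costs 81 (by enumerating all 60 distinct tours).
Excess = 83 − 81 = 2.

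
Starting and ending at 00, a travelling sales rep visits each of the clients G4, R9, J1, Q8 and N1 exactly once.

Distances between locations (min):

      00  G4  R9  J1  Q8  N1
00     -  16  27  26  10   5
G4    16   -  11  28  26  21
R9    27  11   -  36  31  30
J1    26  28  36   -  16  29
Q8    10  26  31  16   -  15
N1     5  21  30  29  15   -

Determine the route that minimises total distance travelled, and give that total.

With 5 stops there are 5!/2 = 60 distinct round trips (a route and its reverse cost the same).
00-G4-R9-J1-Q8-N1-00: 16+11+36+16+15+5 = 99
00-G4-R9-J1-N1-Q8-00: 16+11+36+29+15+10 = 117
00-G4-R9-Q8-J1-N1-00: 16+11+31+16+29+5 = 108
00-G4-R9-Q8-N1-J1-00: 16+11+31+15+29+26 = 128
00-G4-R9-N1-J1-Q8-00: 16+11+30+29+16+10 = 112
00-G4-R9-N1-Q8-J1-00: 16+11+30+15+16+26 = 114
00-G4-J1-R9-Q8-N1-00: 16+28+36+31+15+5 = 131
00-G4-J1-R9-N1-Q8-00: 16+28+36+30+15+10 = 135
00-G4-J1-Q8-R9-N1-00: 16+28+16+31+30+5 = 126
00-G4-J1-Q8-N1-R9-00: 16+28+16+15+30+27 = 132
00-G4-J1-N1-R9-Q8-00: 16+28+29+30+31+10 = 144
00-G4-J1-N1-Q8-R9-00: 16+28+29+15+31+27 = 146
00-G4-Q8-R9-J1-N1-00: 16+26+31+36+29+5 = 143
00-G4-Q8-R9-N1-J1-00: 16+26+31+30+29+26 = 158
… (46 more)
The minimum is 99.
One optimal route: 00 → G4 → R9 → J1 → Q8 → N1 → 00 (or its reverse).

99 min — the shortest possible round trip.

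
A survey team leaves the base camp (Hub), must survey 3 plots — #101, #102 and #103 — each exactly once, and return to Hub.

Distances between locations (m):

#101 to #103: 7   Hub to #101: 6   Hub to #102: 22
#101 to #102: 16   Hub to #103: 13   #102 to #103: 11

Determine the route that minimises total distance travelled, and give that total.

Minimum total distance: 46 m.

With 3 stops there are 3!/2 = 3 distinct round trips (a route and its reverse cost the same).
Hub - #101 - #102 - #103 - Hub: 6+16+11+13 = 46
Hub - #101 - #103 - #102 - Hub: 6+7+11+22 = 46
Hub - #102 - #101 - #103 - Hub: 22+16+7+13 = 58
The minimum is 46.
One optimal route: Hub → #101 → #102 → #103 → Hub (or its reverse).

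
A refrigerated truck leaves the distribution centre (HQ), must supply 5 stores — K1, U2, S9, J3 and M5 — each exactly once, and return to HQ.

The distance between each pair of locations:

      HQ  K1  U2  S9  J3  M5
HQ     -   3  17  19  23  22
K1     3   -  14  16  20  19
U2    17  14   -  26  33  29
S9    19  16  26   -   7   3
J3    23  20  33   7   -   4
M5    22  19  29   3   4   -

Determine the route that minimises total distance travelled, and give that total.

73 — the shortest possible round trip.

HQ - K1 - U2 - S9 - J3 - M5 - HQ: 3+14+26+7+4+22 = 76
HQ - K1 - U2 - S9 - M5 - J3 - HQ: 3+14+26+3+4+23 = 73
HQ - K1 - U2 - J3 - S9 - M5 - HQ: 3+14+33+7+3+22 = 82
HQ - K1 - U2 - J3 - M5 - S9 - HQ: 3+14+33+4+3+19 = 76
HQ - K1 - U2 - M5 - S9 - J3 - HQ: 3+14+29+3+7+23 = 79
HQ - K1 - U2 - M5 - J3 - S9 - HQ: 3+14+29+4+7+19 = 76
HQ - K1 - S9 - U2 - J3 - M5 - HQ: 3+16+26+33+4+22 = 104
HQ - K1 - S9 - U2 - M5 - J3 - HQ: 3+16+26+29+4+23 = 101
HQ - K1 - S9 - J3 - U2 - M5 - HQ: 3+16+7+33+29+22 = 110
HQ - K1 - S9 - J3 - M5 - U2 - HQ: 3+16+7+4+29+17 = 76
HQ - K1 - S9 - M5 - U2 - J3 - HQ: 3+16+3+29+33+23 = 107
HQ - K1 - S9 - M5 - J3 - U2 - HQ: 3+16+3+4+33+17 = 76
HQ - K1 - J3 - U2 - S9 - M5 - HQ: 3+20+33+26+3+22 = 107
HQ - K1 - J3 - U2 - M5 - S9 - HQ: 3+20+33+29+3+19 = 107
… (46 more)
The minimum is 73.
One optimal route: HQ → K1 → U2 → S9 → M5 → J3 → HQ (or its reverse).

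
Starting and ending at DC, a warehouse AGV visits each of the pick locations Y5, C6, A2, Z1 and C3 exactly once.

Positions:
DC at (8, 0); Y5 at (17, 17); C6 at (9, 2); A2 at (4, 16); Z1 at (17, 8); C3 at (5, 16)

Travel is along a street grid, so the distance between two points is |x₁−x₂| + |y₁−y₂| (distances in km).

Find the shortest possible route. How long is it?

DC→Y5→C6→A2→Z1→C3→DC: 26+23+19+21+20+19 = 128
DC→Y5→C6→A2→C3→Z1→DC: 26+23+19+1+20+17 = 106
DC→Y5→C6→Z1→A2→C3→DC: 26+23+14+21+1+19 = 104
DC→Y5→C6→Z1→C3→A2→DC: 26+23+14+20+1+20 = 104
DC→Y5→C6→C3→A2→Z1→DC: 26+23+18+1+21+17 = 106
DC→Y5→C6→C3→Z1→A2→DC: 26+23+18+20+21+20 = 128
DC→Y5→A2→C6→Z1→C3→DC: 26+14+19+14+20+19 = 112
DC→Y5→A2→C6→C3→Z1→DC: 26+14+19+18+20+17 = 114
DC→Y5→A2→Z1→C6→C3→DC: 26+14+21+14+18+19 = 112
DC→Y5→A2→Z1→C3→C6→DC: 26+14+21+20+18+3 = 102
DC→Y5→A2→C3→C6→Z1→DC: 26+14+1+18+14+17 = 90
DC→Y5→A2→C3→Z1→C6→DC: 26+14+1+20+14+3 = 78
DC→Y5→Z1→C6→A2→C3→DC: 26+9+14+19+1+19 = 88
DC→Y5→Z1→C6→C3→A2→DC: 26+9+14+18+1+20 = 88
… (46 more)
DC→C6→Z1→Y5→A2→C3→DC: 3+14+9+14+1+19 = 60  ← best
The minimum is 60.
One optimal route: DC → C6 → Z1 → Y5 → A2 → C3 → DC (or its reverse).

Minimum total distance: 60 km.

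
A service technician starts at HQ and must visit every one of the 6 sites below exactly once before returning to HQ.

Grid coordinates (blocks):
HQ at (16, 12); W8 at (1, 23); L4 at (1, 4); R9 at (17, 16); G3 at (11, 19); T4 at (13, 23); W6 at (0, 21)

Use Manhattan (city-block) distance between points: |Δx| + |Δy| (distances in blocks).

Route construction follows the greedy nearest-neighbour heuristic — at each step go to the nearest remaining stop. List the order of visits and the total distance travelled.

At HQ the remaining stops are R9 5, G3 12, T4 14, L4 23, W6 25, W8 26; go to R9.
At R9 the remaining stops are G3 9, T4 11, W6 22, W8 23, L4 28; go to G3.
At G3 the remaining stops are T4 6, W6 13, W8 14, L4 25; go to T4.
At T4 the remaining stops are W8 12, W6 15, L4 31; go to W8.
At W8 the remaining stops are W6 3, L4 19; go to W6.
At W6 the remaining stops are L4 18; go to L4.
Return L4→HQ: 23.
Total = 5 + 9 + 6 + 12 + 3 + 18 + 23 = 76.

76 blocks along HQ → R9 → G3 → T4 → W8 → W6 → L4 → HQ.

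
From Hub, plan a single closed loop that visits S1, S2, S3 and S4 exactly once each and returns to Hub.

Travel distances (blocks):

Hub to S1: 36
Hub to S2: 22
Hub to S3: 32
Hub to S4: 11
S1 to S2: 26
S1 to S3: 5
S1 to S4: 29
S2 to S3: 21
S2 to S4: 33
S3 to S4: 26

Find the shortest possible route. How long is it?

With 4 stops there are 4!/2 = 12 distinct round trips (a route and its reverse cost the same).
Hub→S1→S2→S3→S4→Hub: 36+26+21+26+11 = 120
Hub→S1→S2→S4→S3→Hub: 36+26+33+26+32 = 153
Hub→S1→S3→S2→S4→Hub: 36+5+21+33+11 = 106
Hub→S1→S3→S4→S2→Hub: 36+5+26+33+22 = 122
Hub→S1→S4→S2→S3→Hub: 36+29+33+21+32 = 151
Hub→S1→S4→S3→S2→Hub: 36+29+26+21+22 = 134
Hub→S2→S1→S3→S4→Hub: 22+26+5+26+11 = 90
Hub→S2→S1→S4→S3→Hub: 22+26+29+26+32 = 135
Hub→S2→S3→S1→S4→Hub: 22+21+5+29+11 = 88
Hub→S2→S4→S1→S3→Hub: 22+33+29+5+32 = 121
Hub→S3→S1→S2→S4→Hub: 32+5+26+33+11 = 107
Hub→S3→S2→S1→S4→Hub: 32+21+26+29+11 = 119
The minimum is 88.
One optimal route: Hub → S2 → S3 → S1 → S4 → Hub (or its reverse).

88 blocks — the shortest possible round trip.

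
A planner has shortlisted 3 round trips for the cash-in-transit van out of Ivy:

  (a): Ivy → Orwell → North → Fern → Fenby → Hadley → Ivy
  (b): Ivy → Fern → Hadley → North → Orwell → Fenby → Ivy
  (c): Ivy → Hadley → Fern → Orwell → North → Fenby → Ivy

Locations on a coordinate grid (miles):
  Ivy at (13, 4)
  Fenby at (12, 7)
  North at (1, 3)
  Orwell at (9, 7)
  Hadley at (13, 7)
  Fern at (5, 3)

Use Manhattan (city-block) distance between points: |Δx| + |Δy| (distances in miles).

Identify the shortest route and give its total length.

38 miles — (a) is the shortest.

(a): 7 + 12 + 4 + 11 + 1 + 3 = 38
(b): 9 + 12 + 16 + 12 + 3 + 4 = 56
(c): 3 + 12 + 8 + 12 + 15 + 4 = 54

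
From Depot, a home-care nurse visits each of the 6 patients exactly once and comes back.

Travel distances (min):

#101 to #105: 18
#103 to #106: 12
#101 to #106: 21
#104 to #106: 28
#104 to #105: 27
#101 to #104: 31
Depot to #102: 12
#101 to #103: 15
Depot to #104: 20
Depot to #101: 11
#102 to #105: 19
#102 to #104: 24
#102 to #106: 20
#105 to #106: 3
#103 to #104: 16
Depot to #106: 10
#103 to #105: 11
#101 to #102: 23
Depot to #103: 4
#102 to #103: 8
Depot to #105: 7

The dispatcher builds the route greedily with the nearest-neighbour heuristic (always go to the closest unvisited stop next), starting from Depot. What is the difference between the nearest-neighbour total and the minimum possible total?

Depot: #103=4, #105=7, #106=10, #101=11, #102=12, #104=20 ⇒ #103
#103: #102=8, #105=11, #106=12, #101=15, #104=16 ⇒ #102
#102: #105=19, #106=20, #101=23, #104=24 ⇒ #105
#105: #106=3, #101=18, #104=27 ⇒ #106
#106: #101=21, #104=28 ⇒ #101
#101: #104=31 ⇒ #104
NN route Depot → #103 → #102 → #105 → #106 → #101 → #104 → Depot costs 106.
Optimal: Depot → #101 → #102 → #103 → #104 → #106 → #105 → Depot costs 96 (by enumerating all 360 distinct tours).
Excess = 106 − 96 = 10.

Excess over optimum: 10 min.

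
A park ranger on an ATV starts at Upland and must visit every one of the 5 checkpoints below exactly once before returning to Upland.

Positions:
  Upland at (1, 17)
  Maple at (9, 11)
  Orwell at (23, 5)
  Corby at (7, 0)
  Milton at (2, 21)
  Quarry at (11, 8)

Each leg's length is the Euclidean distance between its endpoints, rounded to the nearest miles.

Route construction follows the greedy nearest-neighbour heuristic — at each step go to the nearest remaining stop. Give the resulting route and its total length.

Nearest-neighbour total = 71 miles; route Upland → Milton → Maple → Quarry → Corby → Orwell → Upland.

From Upland: distances to unvisited — Milton=4, Maple=10, Quarry=13, Corby=18, Orwell=25. Nearest is Milton (4).
From Milton: distances to unvisited — Maple=12, Quarry=16, Corby=22, Orwell=26. Nearest is Maple (12).
From Maple: distances to unvisited — Quarry=4, Corby=11, Orwell=15. Nearest is Quarry (4).
From Quarry: distances to unvisited — Corby=9, Orwell=12. Nearest is Corby (9).
From Corby: distances to unvisited — Orwell=17. Nearest is Orwell (17).
Return Orwell→Upland: 25.
Total = 4 + 12 + 4 + 9 + 17 + 25 = 71.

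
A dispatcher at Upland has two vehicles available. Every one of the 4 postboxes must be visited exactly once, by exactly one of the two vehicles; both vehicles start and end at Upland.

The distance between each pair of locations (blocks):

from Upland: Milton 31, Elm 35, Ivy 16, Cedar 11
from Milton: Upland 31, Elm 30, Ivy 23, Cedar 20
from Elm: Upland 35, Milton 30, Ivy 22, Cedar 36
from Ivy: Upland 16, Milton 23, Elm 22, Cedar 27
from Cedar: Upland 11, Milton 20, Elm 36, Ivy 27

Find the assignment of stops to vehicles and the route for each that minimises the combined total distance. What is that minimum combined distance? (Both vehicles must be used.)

Minimum combined distance: 121 blocks.

Check every non-empty split of the stops between the two vehicles; for each half take its own optimal tour:
  {Milton} + {Elm, Ivy, Cedar}: 62 + 85 = 147
  {Elm} + {Milton, Ivy, Cedar}: 70 + 70 = 140
  {Milton, Elm} + {Ivy, Cedar}: 96 + 54 = 150
  {Ivy} + {Milton, Elm, Cedar}: 32 + 96 = 128
  {Milton, Ivy} + {Elm, Cedar}: 70 + 82 = 152
  {Elm, Ivy} + {Milton, Cedar}: 73 + 62 = 135
  … (7 splits in total)
  {Milton, Elm, Ivy} + {Cedar}: 99 + 22 = 121  ← best
Best: vehicle 1 Upland → Milton → Elm → Ivy → Upland = 99; vehicle 2 Upland → Cedar → Upland = 22; combined 121.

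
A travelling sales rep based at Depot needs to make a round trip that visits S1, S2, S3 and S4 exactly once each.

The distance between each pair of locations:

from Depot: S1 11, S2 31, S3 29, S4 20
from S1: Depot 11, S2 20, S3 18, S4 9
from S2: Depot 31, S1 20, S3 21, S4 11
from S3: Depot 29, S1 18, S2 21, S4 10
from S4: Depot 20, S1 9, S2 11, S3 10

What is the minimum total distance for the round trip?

With 4 stops there are 4!/2 = 12 distinct round trips (a route and its reverse cost the same).
Depot → S1 → S2 → S3 → S4 → Depot: 11+20+21+10+20 = 82
Depot → S1 → S2 → S4 → S3 → Depot: 11+20+11+10+29 = 81
Depot → S1 → S3 → S2 → S4 → Depot: 11+18+21+11+20 = 81
Depot → S1 → S3 → S4 → S2 → Depot: 11+18+10+11+31 = 81
Depot → S1 → S4 → S2 → S3 → Depot: 11+9+11+21+29 = 81
Depot → S1 → S4 → S3 → S2 → Depot: 11+9+10+21+31 = 82
Depot → S2 → S1 → S3 → S4 → Depot: 31+20+18+10+20 = 99
Depot → S2 → S1 → S4 → S3 → Depot: 31+20+9+10+29 = 99
Depot → S2 → S3 → S1 → S4 → Depot: 31+21+18+9+20 = 99
Depot → S2 → S4 → S1 → S3 → Depot: 31+11+9+18+29 = 98
Depot → S3 → S1 → S2 → S4 → Depot: 29+18+20+11+20 = 98
Depot → S3 → S2 → S1 → S4 → Depot: 29+21+20+9+20 = 99
The minimum is 81.
One optimal route: Depot → S1 → S2 → S4 → S3 → Depot (or its reverse).

Minimum total distance: 81.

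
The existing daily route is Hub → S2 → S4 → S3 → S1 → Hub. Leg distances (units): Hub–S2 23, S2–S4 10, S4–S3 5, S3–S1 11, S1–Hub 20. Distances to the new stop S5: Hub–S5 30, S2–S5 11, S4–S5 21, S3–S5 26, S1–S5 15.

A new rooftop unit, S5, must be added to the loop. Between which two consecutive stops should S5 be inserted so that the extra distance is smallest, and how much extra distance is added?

Insertion cost between consecutive stops i–j is d(i,S5) + d(S5,j) − d(i,j):
  between Hub and S2: 30 + 11 − 23 = 18
  between S2 and S4: 11 + 21 − 10 = 22
  between S4 and S3: 21 + 26 − 5 = 42
  between S3 and S1: 26 + 15 − 11 = 30
  between S1 and Hub: 15 + 30 − 20 = 25
Cheapest insertion is between Hub and S2, adding 18.
New total = 69 + 18 = 87.

Adding 18 by placing S5 on the Hub–S2 leg.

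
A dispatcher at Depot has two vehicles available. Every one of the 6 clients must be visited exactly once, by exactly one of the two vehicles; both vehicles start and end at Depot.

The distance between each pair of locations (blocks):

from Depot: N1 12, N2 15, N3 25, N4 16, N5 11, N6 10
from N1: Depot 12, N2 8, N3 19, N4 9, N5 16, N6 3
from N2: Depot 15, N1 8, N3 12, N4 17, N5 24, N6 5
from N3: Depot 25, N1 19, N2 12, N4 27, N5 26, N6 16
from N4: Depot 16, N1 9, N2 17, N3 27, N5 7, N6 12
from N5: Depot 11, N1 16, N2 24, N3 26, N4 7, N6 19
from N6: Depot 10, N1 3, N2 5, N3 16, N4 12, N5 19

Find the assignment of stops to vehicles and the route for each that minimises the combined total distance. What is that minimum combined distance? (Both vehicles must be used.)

Minimum combined distance: 91 blocks.

There are 2^5 − 1 = 31 ways to divide the 6 stops into two non-empty groups. For each, the best each vehicle can do is its own shortest tour through its group:
  {N1} + {N2, N3, N4, N5, N6}: 24 + 72 = 96
  {N2} + {N1, N3, N4, N5, N6}: 30 + 71 = 101
  {N1, N2} + {N3, N4, N5, N6}: 35 + 71 = 106
  {N3} + {N1, N2, N4, N5, N6}: 50 + 50 = 100
  {N1, N3} + {N2, N4, N5, N6}: 56 + 50 = 106
  {N2, N3} + {N1, N4, N5, N6}: 52 + 40 = 92
  … (31 splits in total)
  {N4, N5} + {N1, N2, N3, N6}: 34 + 57 = 91  ← best
Best: vehicle 1 Depot → N4 → N5 → Depot = 34; vehicle 2 Depot → N1 → N6 → N2 → N3 → Depot = 57; combined 91.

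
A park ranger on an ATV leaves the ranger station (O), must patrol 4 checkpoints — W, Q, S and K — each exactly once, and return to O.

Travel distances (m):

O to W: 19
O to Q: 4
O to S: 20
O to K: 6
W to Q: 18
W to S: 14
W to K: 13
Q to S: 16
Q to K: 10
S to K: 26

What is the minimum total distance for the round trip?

O-W-Q-S-K-O: 19+18+16+26+6 = 85
O-W-Q-K-S-O: 19+18+10+26+20 = 93
O-W-S-Q-K-O: 19+14+16+10+6 = 65
O-W-S-K-Q-O: 19+14+26+10+4 = 73
O-W-K-Q-S-O: 19+13+10+16+20 = 78
O-W-K-S-Q-O: 19+13+26+16+4 = 78
O-Q-W-S-K-O: 4+18+14+26+6 = 68
O-Q-W-K-S-O: 4+18+13+26+20 = 81
O-Q-S-W-K-O: 4+16+14+13+6 = 53
O-Q-K-W-S-O: 4+10+13+14+20 = 61
O-S-W-Q-K-O: 20+14+18+10+6 = 68
O-S-Q-W-K-O: 20+16+18+13+6 = 73
The minimum is 53.
One optimal route: O → Q → S → W → K → O (or its reverse).

Shortest round trip = 53 m.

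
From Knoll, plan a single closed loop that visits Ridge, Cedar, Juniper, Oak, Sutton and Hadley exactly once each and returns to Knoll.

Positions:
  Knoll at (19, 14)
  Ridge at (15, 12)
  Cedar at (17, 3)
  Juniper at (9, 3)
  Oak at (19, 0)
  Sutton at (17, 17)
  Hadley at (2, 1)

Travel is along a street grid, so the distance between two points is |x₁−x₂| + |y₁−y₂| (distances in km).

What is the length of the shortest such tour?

Knoll-Ridge-Cedar-Juniper-Oak-Sutton-Hadley-Knoll: 6+11+8+13+19+31+30 = 118
Knoll-Ridge-Cedar-Juniper-Oak-Hadley-Sutton-Knoll: 6+11+8+13+18+31+5 = 92
Knoll-Ridge-Cedar-Juniper-Sutton-Oak-Hadley-Knoll: 6+11+8+22+19+18+30 = 114
Knoll-Ridge-Cedar-Juniper-Sutton-Hadley-Oak-Knoll: 6+11+8+22+31+18+14 = 110
Knoll-Ridge-Cedar-Juniper-Hadley-Oak-Sutton-Knoll: 6+11+8+9+18+19+5 = 76
Knoll-Ridge-Cedar-Juniper-Hadley-Sutton-Oak-Knoll: 6+11+8+9+31+19+14 = 98
Knoll-Ridge-Cedar-Oak-Juniper-Sutton-Hadley-Knoll: 6+11+5+13+22+31+30 = 118
Knoll-Ridge-Cedar-Oak-Juniper-Hadley-Sutton-Knoll: 6+11+5+13+9+31+5 = 80
… (352 more)
Knoll-Ridge-Juniper-Hadley-Oak-Cedar-Sutton-Knoll: 6+15+9+18+5+14+5 = 72  ← best
The minimum is 72.
One optimal route: Knoll → Ridge → Juniper → Hadley → Oak → Cedar → Sutton → Knoll (or its reverse).

Shortest round trip = 72 km.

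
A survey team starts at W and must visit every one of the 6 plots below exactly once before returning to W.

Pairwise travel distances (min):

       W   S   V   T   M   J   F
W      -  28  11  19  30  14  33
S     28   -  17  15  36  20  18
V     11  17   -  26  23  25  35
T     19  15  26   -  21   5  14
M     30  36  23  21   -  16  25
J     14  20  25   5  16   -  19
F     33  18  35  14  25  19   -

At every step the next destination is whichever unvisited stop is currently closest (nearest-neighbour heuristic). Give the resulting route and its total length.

122 min along W → V → S → T → J → M → F → W.

W → [V:11 / J:14 / T:19 / S:28 / M:30 / F:33] → V (11)
V → [S:17 / M:23 / J:25 / T:26 / F:35] → S (17)
S → [T:15 / F:18 / J:20 / M:36] → T (15)
T → [J:5 / F:14 / M:21] → J (5)
J → [M:16 / F:19] → M (16)
M → [F:25] → F (25)
Return F→W: 33.
Total = 11 + 17 + 15 + 5 + 16 + 25 + 33 = 122.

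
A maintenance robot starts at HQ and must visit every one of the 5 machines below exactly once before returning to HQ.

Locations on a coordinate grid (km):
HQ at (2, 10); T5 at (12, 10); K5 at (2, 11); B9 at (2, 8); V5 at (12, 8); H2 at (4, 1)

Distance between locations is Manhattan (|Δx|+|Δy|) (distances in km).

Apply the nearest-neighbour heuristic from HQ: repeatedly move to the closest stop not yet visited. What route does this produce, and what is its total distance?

HQ → [K5:1 / B9:2 / T5:10 / H2:11 / V5:12] → K5 (1)
K5 → [B9:3 / T5:11 / H2:12 / V5:13] → B9 (3)
B9 → [H2:9 / V5:10 / T5:12] → H2 (9)
H2 → [V5:15 / T5:17] → V5 (15)
V5 → [T5:2] → T5 (2)
Return T5→HQ: 10.
Total = 1 + 3 + 9 + 15 + 2 + 10 = 40.

Nearest-neighbour total = 40 km; route HQ → K5 → B9 → H2 → V5 → T5 → HQ.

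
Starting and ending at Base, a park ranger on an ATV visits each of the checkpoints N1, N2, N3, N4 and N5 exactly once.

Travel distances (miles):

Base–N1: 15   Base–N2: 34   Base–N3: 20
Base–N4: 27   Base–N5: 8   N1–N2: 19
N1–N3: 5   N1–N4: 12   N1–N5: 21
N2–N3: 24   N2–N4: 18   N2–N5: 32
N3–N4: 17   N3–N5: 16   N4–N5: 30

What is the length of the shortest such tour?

Base-N1-N2-N3-N4-N5-Base: 15+19+24+17+30+8 = 113
Base-N1-N2-N3-N5-N4-Base: 15+19+24+16+30+27 = 131
Base-N1-N2-N4-N3-N5-Base: 15+19+18+17+16+8 = 93
Base-N1-N2-N4-N5-N3-Base: 15+19+18+30+16+20 = 118
Base-N1-N2-N5-N3-N4-Base: 15+19+32+16+17+27 = 126
Base-N1-N2-N5-N4-N3-Base: 15+19+32+30+17+20 = 133
Base-N1-N3-N2-N4-N5-Base: 15+5+24+18+30+8 = 100
Base-N1-N3-N2-N5-N4-Base: 15+5+24+32+30+27 = 133
Base-N1-N3-N4-N2-N5-Base: 15+5+17+18+32+8 = 95
Base-N1-N3-N4-N5-N2-Base: 15+5+17+30+32+34 = 133
Base-N1-N3-N5-N2-N4-Base: 15+5+16+32+18+27 = 113
Base-N1-N3-N5-N4-N2-Base: 15+5+16+30+18+34 = 118
Base-N1-N4-N2-N3-N5-Base: 15+12+18+24+16+8 = 93
Base-N1-N4-N2-N5-N3-Base: 15+12+18+32+16+20 = 113
… (46 more)
The minimum is 93.
One optimal route: Base → N1 → N2 → N4 → N3 → N5 → Base (or its reverse).

Shortest round trip = 93 miles.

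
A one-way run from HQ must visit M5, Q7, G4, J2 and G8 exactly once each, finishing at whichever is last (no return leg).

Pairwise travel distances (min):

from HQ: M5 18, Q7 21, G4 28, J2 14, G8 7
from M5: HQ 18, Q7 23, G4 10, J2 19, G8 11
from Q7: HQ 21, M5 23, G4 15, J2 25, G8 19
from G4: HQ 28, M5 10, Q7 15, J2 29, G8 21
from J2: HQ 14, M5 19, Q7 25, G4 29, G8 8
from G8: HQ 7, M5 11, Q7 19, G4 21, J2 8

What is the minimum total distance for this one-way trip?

Minimum one-way distance = 58 min.

There are 5! = 120 possible orderings.
HQ - M5 - Q7 - G4 - J2 - G8: 18+23+15+29+8 = 93
HQ - M5 - Q7 - G4 - G8 - J2: 18+23+15+21+8 = 85
HQ - M5 - Q7 - J2 - G4 - G8: 18+23+25+29+21 = 116
HQ - M5 - Q7 - J2 - G8 - G4: 18+23+25+8+21 = 95
HQ - M5 - Q7 - G8 - G4 - J2: 18+23+19+21+29 = 110
HQ - M5 - Q7 - G8 - J2 - G4: 18+23+19+8+29 = 97
HQ - M5 - G4 - Q7 - J2 - G8: 18+10+15+25+8 = 76
HQ - M5 - G4 - Q7 - G8 - J2: 18+10+15+19+8 = 70
HQ - M5 - G4 - J2 - Q7 - G8: 18+10+29+25+19 = 101
HQ - M5 - G4 - J2 - G8 - Q7: 18+10+29+8+19 = 84
HQ - M5 - G4 - G8 - Q7 - J2: 18+10+21+19+25 = 93
HQ - M5 - G4 - G8 - J2 - Q7: 18+10+21+8+25 = 82
HQ - M5 - J2 - Q7 - G4 - G8: 18+19+25+15+21 = 98
HQ - M5 - J2 - Q7 - G8 - G4: 18+19+25+19+21 = 102
… (106 more)
HQ - J2 - G8 - M5 - G4 - Q7: 14+8+11+10+15 = 58  ← best
The minimum is 58.
One shortest path: HQ → J2 → G8 → M5 → G4 → Q7.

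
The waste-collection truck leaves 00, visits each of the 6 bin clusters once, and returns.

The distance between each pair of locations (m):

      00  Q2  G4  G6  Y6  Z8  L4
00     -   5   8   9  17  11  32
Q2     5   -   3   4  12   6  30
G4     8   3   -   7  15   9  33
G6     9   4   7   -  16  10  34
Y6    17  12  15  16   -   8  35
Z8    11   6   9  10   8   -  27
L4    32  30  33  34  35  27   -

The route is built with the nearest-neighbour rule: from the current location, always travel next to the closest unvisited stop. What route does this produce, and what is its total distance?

At 00 the remaining stops are Q2 5, G4 8, G6 9, Z8 11, Y6 17, L4 32; go to Q2.
At Q2 the remaining stops are G4 3, G6 4, Z8 6, Y6 12, L4 30; go to G4.
At G4 the remaining stops are G6 7, Z8 9, Y6 15, L4 33; go to G6.
At G6 the remaining stops are Z8 10, Y6 16, L4 34; go to Z8.
At Z8 the remaining stops are Y6 8, L4 27; go to Y6.
At Y6 the remaining stops are L4 35; go to L4.
Return L4→00: 32.
Total = 5 + 3 + 7 + 10 + 8 + 35 + 32 = 100.

Total distance 100 m via the nearest-neighbour route 00 → Q2 → G4 → G6 → Z8 → Y6 → L4 → 00.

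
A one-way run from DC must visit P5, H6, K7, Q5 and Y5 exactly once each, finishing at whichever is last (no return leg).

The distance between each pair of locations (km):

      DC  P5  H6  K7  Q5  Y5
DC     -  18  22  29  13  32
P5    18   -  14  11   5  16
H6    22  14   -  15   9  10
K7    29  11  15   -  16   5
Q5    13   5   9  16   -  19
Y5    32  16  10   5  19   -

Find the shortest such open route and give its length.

44 km — the minimum one-way total.

There are 5! = 120 possible orderings.
DC → P5 → H6 → K7 → Q5 → Y5: 18+14+15+16+19 = 82
DC → P5 → H6 → K7 → Y5 → Q5: 18+14+15+5+19 = 71
DC → P5 → H6 → Q5 → K7 → Y5: 18+14+9+16+5 = 62
DC → P5 → H6 → Q5 → Y5 → K7: 18+14+9+19+5 = 65
DC → P5 → H6 → Y5 → K7 → Q5: 18+14+10+5+16 = 63
DC → P5 → H6 → Y5 → Q5 → K7: 18+14+10+19+16 = 77
DC → P5 → K7 → H6 → Q5 → Y5: 18+11+15+9+19 = 72
DC → P5 → K7 → H6 → Y5 → Q5: 18+11+15+10+19 = 73
DC → P5 → K7 → Q5 → H6 → Y5: 18+11+16+9+10 = 64
DC → P5 → K7 → Q5 → Y5 → H6: 18+11+16+19+10 = 74
DC → P5 → K7 → Y5 → H6 → Q5: 18+11+5+10+9 = 53
DC → P5 → K7 → Y5 → Q5 → H6: 18+11+5+19+9 = 62
DC → P5 → Q5 → H6 → K7 → Y5: 18+5+9+15+5 = 52
DC → P5 → Q5 → H6 → Y5 → K7: 18+5+9+10+5 = 47
… (106 more)
DC → Q5 → P5 → K7 → Y5 → H6: 13+5+11+5+10 = 44  ← best
The minimum is 44.
One shortest path: DC → Q5 → P5 → K7 → Y5 → H6.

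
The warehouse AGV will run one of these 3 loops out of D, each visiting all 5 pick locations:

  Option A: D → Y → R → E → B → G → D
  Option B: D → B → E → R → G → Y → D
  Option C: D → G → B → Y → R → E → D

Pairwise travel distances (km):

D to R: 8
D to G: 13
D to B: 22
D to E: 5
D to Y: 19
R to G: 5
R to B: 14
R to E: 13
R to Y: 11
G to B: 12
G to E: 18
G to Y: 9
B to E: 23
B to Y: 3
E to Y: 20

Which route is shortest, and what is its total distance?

57 km — Option C is the shortest.

Option A: 19 + 11 + 13 + 23 + 12 + 13 = 91
Option B: 22 + 23 + 13 + 5 + 9 + 19 = 91
Option C: 13 + 12 + 3 + 11 + 13 + 5 = 57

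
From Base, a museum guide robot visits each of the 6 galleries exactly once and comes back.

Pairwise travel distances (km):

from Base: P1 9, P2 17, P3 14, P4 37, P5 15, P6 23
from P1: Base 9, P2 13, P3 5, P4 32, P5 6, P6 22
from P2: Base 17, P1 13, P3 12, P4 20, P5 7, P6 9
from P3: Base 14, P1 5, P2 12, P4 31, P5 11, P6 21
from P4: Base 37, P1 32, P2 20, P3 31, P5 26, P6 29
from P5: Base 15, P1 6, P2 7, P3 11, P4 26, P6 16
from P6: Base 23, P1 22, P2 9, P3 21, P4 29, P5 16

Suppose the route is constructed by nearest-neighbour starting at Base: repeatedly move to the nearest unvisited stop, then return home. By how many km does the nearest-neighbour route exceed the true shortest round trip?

Excess over optimum: 4 km.

Base: P1=9, P3=14, P5=15, P2=17, P6=23, P4=37 ⇒ P1
P1: P3=5, P5=6, P2=13, P6=22, P4=32 ⇒ P3
P3: P5=11, P2=12, P6=21, P4=31 ⇒ P5
P5: P2=7, P6=16, P4=26 ⇒ P2
P2: P6=9, P4=20 ⇒ P6
P6: P4=29 ⇒ P4
NN route Base → P1 → P3 → P5 → P2 → P6 → P4 → Base costs 107.
Optimal: Base → P1 → P3 → P5 → P4 → P2 → P6 → Base costs 103 (by enumerating all 360 distinct tours).
Excess = 107 − 103 = 4.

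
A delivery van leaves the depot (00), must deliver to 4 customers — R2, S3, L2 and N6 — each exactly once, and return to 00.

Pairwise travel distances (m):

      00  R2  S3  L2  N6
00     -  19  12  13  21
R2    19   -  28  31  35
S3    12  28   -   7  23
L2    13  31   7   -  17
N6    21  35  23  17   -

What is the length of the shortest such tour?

With 4 stops there are 4!/2 = 12 distinct round trips (a route and its reverse cost the same).
00 → R2 → S3 → L2 → N6 → 00: 19+28+7+17+21 = 92
00 → R2 → S3 → N6 → L2 → 00: 19+28+23+17+13 = 100
00 → R2 → L2 → S3 → N6 → 00: 19+31+7+23+21 = 101
00 → R2 → L2 → N6 → S3 → 00: 19+31+17+23+12 = 102
00 → R2 → N6 → S3 → L2 → 00: 19+35+23+7+13 = 97
00 → R2 → N6 → L2 → S3 → 00: 19+35+17+7+12 = 90
00 → S3 → R2 → L2 → N6 → 00: 12+28+31+17+21 = 109
00 → S3 → R2 → N6 → L2 → 00: 12+28+35+17+13 = 105
00 → S3 → L2 → R2 → N6 → 00: 12+7+31+35+21 = 106
00 → S3 → N6 → R2 → L2 → 00: 12+23+35+31+13 = 114
00 → L2 → R2 → S3 → N6 → 00: 13+31+28+23+21 = 116
00 → L2 → S3 → R2 → N6 → 00: 13+7+28+35+21 = 104
The minimum is 90.
One optimal route: 00 → R2 → N6 → L2 → S3 → 00 (or its reverse).

Shortest round trip = 90 m.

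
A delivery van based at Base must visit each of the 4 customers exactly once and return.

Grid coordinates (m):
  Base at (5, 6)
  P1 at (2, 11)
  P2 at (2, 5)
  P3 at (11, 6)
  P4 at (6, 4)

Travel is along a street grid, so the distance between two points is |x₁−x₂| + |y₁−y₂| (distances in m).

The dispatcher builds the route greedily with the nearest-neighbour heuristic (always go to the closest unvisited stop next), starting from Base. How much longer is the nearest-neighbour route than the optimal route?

2 m longer than the optimal tour.

From Base: P4=3, P2=4, P3=6, P1=8 → choose P4 (3).
From P4: P2=5, P3=7, P1=11 → choose P2 (5).
From P2: P1=6, P3=10 → choose P1 (6).
From P1: P3=14 → choose P3 (14).
NN route Base → P4 → P2 → P1 → P3 → Base costs 34.
Optimal: Base → P1 → P2 → P4 → P3 → Base costs 32 (by enumerating all 12 distinct tours).
Excess = 34 − 32 = 2.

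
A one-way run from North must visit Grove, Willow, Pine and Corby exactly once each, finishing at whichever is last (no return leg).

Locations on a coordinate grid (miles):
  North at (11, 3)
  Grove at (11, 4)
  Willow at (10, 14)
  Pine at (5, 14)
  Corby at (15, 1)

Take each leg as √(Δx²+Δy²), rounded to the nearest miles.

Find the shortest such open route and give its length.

Shortest open route: 24 miles.

There are 4! = 24 possible orderings.
North - Grove - Willow - Pine - Corby: 1+10+5+16 = 32
North - Grove - Willow - Corby - Pine: 1+10+14+16 = 41
North - Grove - Pine - Willow - Corby: 1+12+5+14 = 32
North - Grove - Pine - Corby - Willow: 1+12+16+14 = 43
North - Grove - Corby - Willow - Pine: 1+5+14+5 = 25
North - Grove - Corby - Pine - Willow: 1+5+16+5 = 27
North - Willow - Grove - Pine - Corby: 11+10+12+16 = 49
North - Willow - Grove - Corby - Pine: 11+10+5+16 = 42
North - Willow - Pine - Grove - Corby: 11+5+12+5 = 33
North - Willow - Pine - Corby - Grove: 11+5+16+5 = 37
North - Willow - Corby - Grove - Pine: 11+14+5+12 = 42
North - Willow - Corby - Pine - Grove: 11+14+16+12 = 53
North - Pine - Grove - Willow - Corby: 13+12+10+14 = 49
North - Pine - Grove - Corby - Willow: 13+12+5+14 = 44
… (10 more)
North - Corby - Grove - Willow - Pine: 4+5+10+5 = 24  ← best
The minimum is 24.
One shortest path: North → Corby → Grove → Willow → Pine.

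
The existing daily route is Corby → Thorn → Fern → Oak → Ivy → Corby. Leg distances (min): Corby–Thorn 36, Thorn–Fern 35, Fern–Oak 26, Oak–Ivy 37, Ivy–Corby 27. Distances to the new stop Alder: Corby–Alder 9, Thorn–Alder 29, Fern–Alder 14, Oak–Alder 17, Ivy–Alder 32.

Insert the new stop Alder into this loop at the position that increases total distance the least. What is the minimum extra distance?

Insertion cost between consecutive stops i–j is d(i,Alder) + d(Alder,j) − d(i,j):
  between Corby and Thorn: 9 + 29 − 36 = 2
  between Thorn and Fern: 29 + 14 − 35 = 8
  between Fern and Oak: 14 + 17 − 26 = 5
  between Oak and Ivy: 17 + 32 − 37 = 12
  between Ivy and Corby: 32 + 9 − 27 = 14
Cheapest insertion is between Corby and Thorn, adding 2.
New total = 161 + 2 = 163.

+2 min — insert Alder between Corby and Thorn.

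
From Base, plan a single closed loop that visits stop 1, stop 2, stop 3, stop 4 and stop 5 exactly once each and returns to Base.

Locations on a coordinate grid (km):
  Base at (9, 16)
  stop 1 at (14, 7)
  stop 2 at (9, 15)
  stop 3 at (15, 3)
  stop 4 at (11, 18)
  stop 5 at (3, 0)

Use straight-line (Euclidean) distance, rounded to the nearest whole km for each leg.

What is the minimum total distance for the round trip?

Minimum total distance: 47 km.

Base → stop 1 → stop 2 → stop 3 → stop 4 → stop 5 → Base: 10+9+13+16+20+17 = 85
Base → stop 1 → stop 2 → stop 3 → stop 5 → stop 4 → Base: 10+9+13+12+20+3 = 67
Base → stop 1 → stop 2 → stop 4 → stop 3 → stop 5 → Base: 10+9+4+16+12+17 = 68
Base → stop 1 → stop 2 → stop 4 → stop 5 → stop 3 → Base: 10+9+4+20+12+14 = 69
Base → stop 1 → stop 2 → stop 5 → stop 3 → stop 4 → Base: 10+9+16+12+16+3 = 66
Base → stop 1 → stop 2 → stop 5 → stop 4 → stop 3 → Base: 10+9+16+20+16+14 = 85
Base → stop 1 → stop 3 → stop 2 → stop 4 → stop 5 → Base: 10+4+13+4+20+17 = 68
Base → stop 1 → stop 3 → stop 2 → stop 5 → stop 4 → Base: 10+4+13+16+20+3 = 66
Base → stop 1 → stop 3 → stop 4 → stop 2 → stop 5 → Base: 10+4+16+4+16+17 = 67
Base → stop 1 → stop 3 → stop 4 → stop 5 → stop 2 → Base: 10+4+16+20+16+1 = 67
Base → stop 1 → stop 3 → stop 5 → stop 2 → stop 4 → Base: 10+4+12+16+4+3 = 49
Base → stop 1 → stop 3 → stop 5 → stop 4 → stop 2 → Base: 10+4+12+20+4+1 = 51
Base → stop 1 → stop 4 → stop 2 → stop 3 → stop 5 → Base: 10+11+4+13+12+17 = 67
Base → stop 1 → stop 4 → stop 2 → stop 5 → stop 3 → Base: 10+11+4+16+12+14 = 67
… (46 more)
Base → stop 2 → stop 5 → stop 3 → stop 1 → stop 4 → Base: 1+16+12+4+11+3 = 47  ← best
The minimum is 47.
One optimal route: Base → stop 2 → stop 5 → stop 3 → stop 1 → stop 4 → Base (or its reverse).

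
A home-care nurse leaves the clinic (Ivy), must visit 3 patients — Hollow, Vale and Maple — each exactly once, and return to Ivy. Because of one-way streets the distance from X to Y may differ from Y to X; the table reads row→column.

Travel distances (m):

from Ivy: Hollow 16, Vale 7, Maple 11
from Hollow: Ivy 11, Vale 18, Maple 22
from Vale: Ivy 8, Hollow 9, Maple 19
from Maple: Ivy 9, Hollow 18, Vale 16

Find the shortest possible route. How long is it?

Ivy→Hollow→Vale→Maple→Ivy: 16+18+19+9 = 62
Ivy→Hollow→Maple→Vale→Ivy: 16+22+16+8 = 62
Ivy→Vale→Hollow→Maple→Ivy: 7+9+22+9 = 47
Ivy→Vale→Maple→Hollow→Ivy: 7+19+18+11 = 55
Ivy→Maple→Hollow→Vale→Ivy: 11+18+18+8 = 55
Ivy→Maple→Vale→Hollow→Ivy: 11+16+9+11 = 47
The minimum is 47.
One optimal route: Ivy → Vale → Hollow → Maple → Ivy.

47 m — the shortest possible round trip.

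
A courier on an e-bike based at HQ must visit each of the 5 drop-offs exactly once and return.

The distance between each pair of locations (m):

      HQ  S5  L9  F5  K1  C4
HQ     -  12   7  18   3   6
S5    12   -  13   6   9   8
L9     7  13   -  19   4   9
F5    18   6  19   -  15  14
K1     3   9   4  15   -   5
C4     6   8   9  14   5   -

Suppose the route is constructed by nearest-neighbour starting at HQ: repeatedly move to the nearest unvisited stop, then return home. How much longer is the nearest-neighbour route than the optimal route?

From HQ: K1=3, C4=6, L9=7, S5=12, F5=18 → choose K1 (3).
From K1: L9=4, C4=5, S5=9, F5=15 → choose L9 (4).
From L9: C4=9, S5=13, F5=19 → choose C4 (9).
From C4: S5=8, F5=14 → choose S5 (8).
From S5: F5=6 → choose F5 (6).
NN route HQ → K1 → L9 → C4 → S5 → F5 → HQ costs 48.
Optimal: HQ → L9 → K1 → S5 → F5 → C4 → HQ costs 46 (by enumerating all 60 distinct tours).
Excess = 48 − 46 = 2.

Excess over optimum: 2 m.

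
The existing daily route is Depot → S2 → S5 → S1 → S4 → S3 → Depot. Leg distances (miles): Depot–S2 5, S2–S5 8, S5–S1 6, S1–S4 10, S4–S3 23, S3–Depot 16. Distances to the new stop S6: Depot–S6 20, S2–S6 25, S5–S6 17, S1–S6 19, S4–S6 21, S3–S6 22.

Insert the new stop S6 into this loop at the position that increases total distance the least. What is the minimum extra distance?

Insertion cost between consecutive stops i–j is d(i,S6) + d(S6,j) − d(i,j):
  between Depot and S2: 20 + 25 − 5 = 40
  between S2 and S5: 25 + 17 − 8 = 34
  between S5 and S1: 17 + 19 − 6 = 30
  between S1 and S4: 19 + 21 − 10 = 30
  between S4 and S3: 21 + 22 − 23 = 20
  between S3 and Depot: 22 + 20 − 16 = 26
Cheapest insertion is between S4 and S3, adding 20.
New total = 68 + 20 = 88.

Adding 20 miles by placing S6 on the S4–S3 leg.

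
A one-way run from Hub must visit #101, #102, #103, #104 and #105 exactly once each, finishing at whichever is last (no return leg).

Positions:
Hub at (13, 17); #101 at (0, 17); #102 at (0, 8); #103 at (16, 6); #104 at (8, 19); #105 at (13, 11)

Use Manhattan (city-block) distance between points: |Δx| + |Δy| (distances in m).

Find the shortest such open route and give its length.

50 m — the minimum one-way total.

There are 5! = 120 possible orderings.
Hub - #101 - #102 - #103 - #104 - #105: 13+9+18+21+13 = 74
Hub - #101 - #102 - #103 - #105 - #104: 13+9+18+8+13 = 61
Hub - #101 - #102 - #104 - #103 - #105: 13+9+19+21+8 = 70
Hub - #101 - #102 - #104 - #105 - #103: 13+9+19+13+8 = 62
Hub - #101 - #102 - #105 - #103 - #104: 13+9+16+8+21 = 67
Hub - #101 - #102 - #105 - #104 - #103: 13+9+16+13+21 = 72
Hub - #101 - #103 - #102 - #104 - #105: 13+27+18+19+13 = 90
Hub - #101 - #103 - #102 - #105 - #104: 13+27+18+16+13 = 87
Hub - #101 - #103 - #104 - #102 - #105: 13+27+21+19+16 = 96
Hub - #101 - #103 - #104 - #105 - #102: 13+27+21+13+16 = 90
Hub - #101 - #103 - #105 - #102 - #104: 13+27+8+16+19 = 83
Hub - #101 - #103 - #105 - #104 - #102: 13+27+8+13+19 = 80
Hub - #101 - #104 - #102 - #103 - #105: 13+10+19+18+8 = 68
Hub - #101 - #104 - #102 - #105 - #103: 13+10+19+16+8 = 66
… (106 more)
Hub - #104 - #101 - #102 - #105 - #103: 7+10+9+16+8 = 50  ← best
The minimum is 50.
One shortest path: Hub → #104 → #101 → #102 → #105 → #103.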